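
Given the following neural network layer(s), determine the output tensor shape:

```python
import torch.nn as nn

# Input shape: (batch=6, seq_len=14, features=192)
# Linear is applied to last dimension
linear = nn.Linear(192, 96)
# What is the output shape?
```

Input: (6, 14, 192) -> Output: (6, 14, 96)

Answer: (6, 14, 96)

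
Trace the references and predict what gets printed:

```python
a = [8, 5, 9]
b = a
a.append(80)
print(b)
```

Key concept: basic list aliasing.
Step by step:
`a = [8, 5, 9]` → a = [8, 5, 9]
`b = a` → b = [8, 5, 9] (same object as a)
`a.append(80)` → a = [8, 5, 9, 80] (same object as b); b = [8, 5, 9, 80] (same object as a)
`print(b)` → prints [8, 5, 9, 80]

Answer: [8, 5, 9, 80]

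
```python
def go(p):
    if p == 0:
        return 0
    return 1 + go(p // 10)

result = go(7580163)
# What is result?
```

Count of digits of 7580163: 7

Answer: 7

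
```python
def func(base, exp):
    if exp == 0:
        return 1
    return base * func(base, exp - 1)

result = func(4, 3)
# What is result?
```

func(4, 3) = 4 * 4 * 4 = 64

Answer: 64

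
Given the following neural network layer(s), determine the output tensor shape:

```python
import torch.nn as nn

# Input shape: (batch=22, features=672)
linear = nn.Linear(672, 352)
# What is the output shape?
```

Input: (22, 672) -> Output: (22, 352)

Answer: (22, 352)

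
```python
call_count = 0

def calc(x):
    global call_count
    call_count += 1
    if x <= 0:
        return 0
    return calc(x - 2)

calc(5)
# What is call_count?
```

Linear recursion stepping by 2: 4 calls from x=5 down to ≤0.

Answer: 4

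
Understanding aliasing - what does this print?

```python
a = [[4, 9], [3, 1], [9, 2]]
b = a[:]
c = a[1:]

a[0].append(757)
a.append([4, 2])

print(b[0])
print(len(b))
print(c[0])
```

Key concept: slice with nested mutation.
Step by step:
`a = [[4, 9], [3, 1], [9, 2]]` → a = [[4, 9], [3, 1], [9, 2]]
`b = a[:]` → b = [[4, 9], [3, 1], [9, 2]]
`c = a[1:]` → c = [[3, 1], [9, 2]]
`a[0].append(757)` → a = [[4, 9, 757], [3, 1], [9, 2]]; b = [[4, 9, 757], [3, 1], [9, 2]]
`a.append([4, 2])` → a = [[4, 9, 757], [3, 1], [9, 2], [4, 2]]
`print(b[0])` → prints [4, 9, 757]
`print(len(b))` → prints 3
`print(c[0])` → prints [3, 1]

Answer:
[4, 9, 757]
3
[3, 1]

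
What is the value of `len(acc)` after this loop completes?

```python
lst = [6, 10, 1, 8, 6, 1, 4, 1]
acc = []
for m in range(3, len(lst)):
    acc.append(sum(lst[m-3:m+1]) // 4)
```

Number of 4-element averages
`acc` takes the values: [] → [6] → [6, 6] → [6, 6, 4] → [6, 6, 4, 4] → [6, 6, 4, 4, 3]
So `len(acc)` = 5

Answer: 5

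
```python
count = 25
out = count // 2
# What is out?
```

Trace:
`count = 25` → count = 25
`out = count // 2` → out = 12
So out = 12

Answer: 12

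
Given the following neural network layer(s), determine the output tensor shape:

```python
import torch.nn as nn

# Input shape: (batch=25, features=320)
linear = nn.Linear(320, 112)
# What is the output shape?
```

Input: (25, 320) -> Output: (25, 112)

Answer: (25, 112)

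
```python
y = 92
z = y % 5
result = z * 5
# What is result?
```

Trace:
`y = 92` → y = 92
`z = y % 5` → z = 2
`result = z * 5` → result = 10
So result = 10

Answer: 10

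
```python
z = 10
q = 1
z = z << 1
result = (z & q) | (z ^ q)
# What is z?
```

Trace:
`z = 10` → z = 10
`q = 1` → q = 1
`z = z << 1` → z = 20
`result = (z & q) | (z ^ q)` → result = 21
So z = 20

Answer: 20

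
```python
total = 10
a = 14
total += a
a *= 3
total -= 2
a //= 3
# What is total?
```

Trace:
`total = 10` → total = 10
`a = 14` → a = 14
`total += a` → total = 24
`a *= 3` → a = 42
`total -= 2` → total = 22
`a //= 3` → a = 14
So total = 22

Answer: 22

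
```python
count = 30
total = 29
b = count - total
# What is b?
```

Trace:
`count = 30` → count = 30
`total = 29` → total = 29
`b = count - total` → b = 1
So b = 1

Answer: 1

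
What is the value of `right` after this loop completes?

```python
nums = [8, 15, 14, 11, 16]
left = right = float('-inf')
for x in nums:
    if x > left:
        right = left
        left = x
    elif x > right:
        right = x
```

Second largest (with repeats) in [8, 15, 14, 11, 16]
`right` takes the values: -inf → 8 → 14 → 15

Answer: 15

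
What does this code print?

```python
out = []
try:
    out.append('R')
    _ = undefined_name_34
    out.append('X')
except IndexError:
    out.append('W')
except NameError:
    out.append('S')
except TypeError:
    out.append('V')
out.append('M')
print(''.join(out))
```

Execution trace: 'R' (try body) → 'S' (except NameError) → 'M' (after the try/except). Output: RSM

Answer: RSM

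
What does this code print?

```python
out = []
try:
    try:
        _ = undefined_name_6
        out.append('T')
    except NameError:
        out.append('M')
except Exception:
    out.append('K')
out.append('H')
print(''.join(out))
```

Execution trace: 'M' (inner except NameError) → 'H' (after the try/except). Output: MH

Answer: MH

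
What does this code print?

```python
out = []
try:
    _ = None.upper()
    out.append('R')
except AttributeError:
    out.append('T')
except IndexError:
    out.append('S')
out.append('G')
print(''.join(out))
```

Execution trace: 'T' (except AttributeError) → 'G' (after the try/except). Output: TG

Answer: TG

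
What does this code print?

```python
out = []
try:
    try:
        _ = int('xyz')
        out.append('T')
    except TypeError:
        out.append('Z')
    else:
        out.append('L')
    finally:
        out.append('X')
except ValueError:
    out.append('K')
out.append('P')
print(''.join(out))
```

Execution trace: 'X' (finally) → 'K' (outer except ValueError) → 'P' (after the try/except). Output: XKP

Answer: XKP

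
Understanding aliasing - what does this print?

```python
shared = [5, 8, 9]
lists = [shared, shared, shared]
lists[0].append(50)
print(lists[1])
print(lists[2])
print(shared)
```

Key concept: list of same reference.
Step by step:
`shared = [5, 8, 9]` → shared = [5, 8, 9]
`lists = [shared, shared, shared]` → lists = [[5, 8, 9], [5, 8, 9], [5, 8, 9]]
`lists[0].append(50)` → shared = [5, 8, 9, 50]; lists = [[5, 8, 9, 50], [5, 8, 9, 50], [5, 8, 9, 50]]
`print(lists[1])` → prints [5, 8, 9, 50]
`print(lists[2])` → prints [5, 8, 9, 50]
`print(shared)` → prints [5, 8, 9, 50]

Answer:
[5, 8, 9, 50]
[5, 8, 9, 50]
[5, 8, 9, 50]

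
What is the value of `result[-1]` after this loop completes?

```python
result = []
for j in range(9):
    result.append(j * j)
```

Last element of squares 0 to 8
`result` takes the values: [] → [0] → [0, 1] → [0, 1, 4] → [0, 1, 4, 9] → [0, 1, 4, 9, 16] → [0, 1, 4, 9, 16, 25] → [0, 1, 4, 9, 16, 25, 36] → [0, 1, 4, 9, 16, 25, 36, 49] → [0, 1, 4, 9, 16, 25, 36, 49, 64]
So `result[-1]` = 64

Answer: 64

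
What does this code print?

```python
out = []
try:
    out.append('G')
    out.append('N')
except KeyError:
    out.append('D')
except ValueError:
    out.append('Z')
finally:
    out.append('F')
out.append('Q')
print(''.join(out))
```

Execution trace: 'G' (try body) → 'N' (try body, no exception) → 'F' (finally) → 'Q' (after the try/except). Output: GNFQ

Answer: GNFQ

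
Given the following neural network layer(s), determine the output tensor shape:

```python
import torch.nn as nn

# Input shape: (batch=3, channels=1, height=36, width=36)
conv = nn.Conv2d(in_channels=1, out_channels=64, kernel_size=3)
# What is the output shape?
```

Input: (3, 1, 36, 36) -> Output: (3, 64, 34, 34)

Answer: (3, 64, 34, 34)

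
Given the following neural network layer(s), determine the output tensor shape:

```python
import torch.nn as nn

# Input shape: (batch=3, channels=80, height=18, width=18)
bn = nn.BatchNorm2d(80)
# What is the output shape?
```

Input: (3, 80, 18, 18) -> Output: (3, 80, 18, 18)

Answer: (3, 80, 18, 18)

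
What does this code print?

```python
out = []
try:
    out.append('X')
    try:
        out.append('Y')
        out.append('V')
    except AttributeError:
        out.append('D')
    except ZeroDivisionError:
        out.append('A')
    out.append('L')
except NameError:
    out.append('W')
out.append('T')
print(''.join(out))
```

Execution trace: 'X' (try body) → 'Y' (inner try body) → 'V' (inner try body, no exception) → 'L' (try body, no exception) → 'T' (after the try/except). Output: XYVLT

Answer: XYVLT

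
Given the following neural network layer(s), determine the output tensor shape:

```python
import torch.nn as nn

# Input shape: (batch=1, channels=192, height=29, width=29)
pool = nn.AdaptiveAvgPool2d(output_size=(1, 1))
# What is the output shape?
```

Input: (1, 192, 29, 29) -> Output: (1, 192, 1, 1)

Answer: (1, 192, 1, 1)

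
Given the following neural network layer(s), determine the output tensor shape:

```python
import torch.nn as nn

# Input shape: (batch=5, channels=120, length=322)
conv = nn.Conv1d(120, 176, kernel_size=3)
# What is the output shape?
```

Input: (5, 120, 322) -> Output: (5, 176, 320)

Answer: (5, 176, 320)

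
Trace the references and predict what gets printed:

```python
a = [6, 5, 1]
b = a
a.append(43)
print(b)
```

Key concept: basic list aliasing.
Step by step:
`a = [6, 5, 1]` → a = [6, 5, 1]
`b = a` → b = [6, 5, 1] (same object as a)
`a.append(43)` → a = [6, 5, 1, 43] (same object as b); b = [6, 5, 1, 43] (same object as a)
`print(b)` → prints [6, 5, 1, 43]

Answer: [6, 5, 1, 43]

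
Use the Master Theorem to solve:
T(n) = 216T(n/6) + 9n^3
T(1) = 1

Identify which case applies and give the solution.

a=216, b=6, f(n)=9n^3. log_6(216) = 3. Since c=3 = 3, Case 2 applies: T(n) = Θ(n^log_b(a) · log n) = O(n^3 log n).

Answer: O(n^3 log n) - Case 2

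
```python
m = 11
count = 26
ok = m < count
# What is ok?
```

Trace:
`m = 11` → m = 11
`count = 26` → count = 26
`ok = m < count` → ok = True
So ok = True

Answer: True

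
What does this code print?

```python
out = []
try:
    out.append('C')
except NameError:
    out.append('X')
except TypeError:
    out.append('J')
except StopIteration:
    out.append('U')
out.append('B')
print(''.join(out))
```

Execution trace: 'C' (try body, no exception) → 'B' (after the try/except). Output: CB

Answer: CB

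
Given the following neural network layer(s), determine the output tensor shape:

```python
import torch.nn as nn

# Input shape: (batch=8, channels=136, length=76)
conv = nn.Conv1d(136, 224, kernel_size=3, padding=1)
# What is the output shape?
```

Input: (8, 136, 76) -> Output: (8, 224, 76)

Answer: (8, 224, 76)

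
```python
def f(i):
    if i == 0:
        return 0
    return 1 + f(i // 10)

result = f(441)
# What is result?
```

Count of digits of 441: 3

Answer: 3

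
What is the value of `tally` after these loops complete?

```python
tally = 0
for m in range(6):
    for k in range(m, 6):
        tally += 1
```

Upper triangle: 6 + 5 + ... + 1
`tally` takes the values: 0 → 1 → 2 → 3 → 4 → 5 → 6 → 7 → 8 → 9 → 10 → 11 → 12 → 13 → 14 → 15 → 16 → 17 → 18 → 19 → 20 → 21

Answer: 21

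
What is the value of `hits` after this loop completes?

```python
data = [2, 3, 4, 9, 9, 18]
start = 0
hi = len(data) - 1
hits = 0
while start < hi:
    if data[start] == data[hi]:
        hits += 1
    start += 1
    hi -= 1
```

Count matching pairs from ends
`hits` takes the values: 0

Answer: 0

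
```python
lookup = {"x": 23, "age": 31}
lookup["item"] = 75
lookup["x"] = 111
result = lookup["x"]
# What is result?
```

Trace:
`lookup = {"x": 23, "age": 31}` → lookup = {'x': 23, 'age': 31}
`lookup["item"] = 75` → lookup = {'x': 23, 'age': 31, 'item': 75}
`lookup["x"] = 111` → lookup = {'x': 111, 'age': 31, 'item': 75}
`result = lookup["x"]` → result = 111
So result = 111

Answer: 111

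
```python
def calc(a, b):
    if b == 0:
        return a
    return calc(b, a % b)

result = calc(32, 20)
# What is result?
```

calc(32, 20) -> calc(20, 12) -> calc(12, 8) -> calc(8, 4) -> calc(4, 0) -> 4

Answer: 4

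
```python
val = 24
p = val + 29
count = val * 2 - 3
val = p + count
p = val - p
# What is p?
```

Trace:
`val = 24` → val = 24
`p = val + 29` → p = 53
`count = val * 2 - 3` → count = 45
`val = p + count` → val = 98
`p = val - p` → p = 45
So p = 45

Answer: 45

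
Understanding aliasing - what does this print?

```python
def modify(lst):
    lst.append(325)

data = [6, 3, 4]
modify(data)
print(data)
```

Key concept: function modifies passed list.
Step by step:
`data = [6, 3, 4]` → data = [6, 3, 4]
`modify(data)` → data = [6, 3, 4, 325]
`print(data)` → prints [6, 3, 4, 325]

Answer: [6, 3, 4, 325]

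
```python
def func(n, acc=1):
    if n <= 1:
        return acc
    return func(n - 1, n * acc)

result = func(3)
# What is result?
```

Accumulator trace (n, acc): (3, 1) -> (2, 3) -> (1, 6) -> return 6

Answer: 6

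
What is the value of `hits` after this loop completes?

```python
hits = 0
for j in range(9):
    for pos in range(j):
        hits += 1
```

Triangle number: 0+1+2+...+8
`hits` takes the values: 0 → 1 → 2 → 3 → 4 → 5 → 6 → 7 → 8 → 9 → 10 → 11 → 12 → 13 → 14 → 15 → 16 → 17 → 18 → 19 → 20 → 21 → 22 → 23 → 24 → 25 → 26 → 27 → 28 → 29 → 30 → 31 → 32 → 33 → 34 → 35 → 36

Answer: 36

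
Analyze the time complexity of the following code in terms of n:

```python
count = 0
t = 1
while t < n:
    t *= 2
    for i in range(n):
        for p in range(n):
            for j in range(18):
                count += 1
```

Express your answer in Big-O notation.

Each loop level contributes: log n × n × n × 1. Multiplying the contributions gives O(n^2 log n).

Answer: O(n^2 log n)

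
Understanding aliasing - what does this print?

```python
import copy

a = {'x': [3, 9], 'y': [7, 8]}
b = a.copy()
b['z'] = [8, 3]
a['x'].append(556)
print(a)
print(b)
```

Key concept: shallow copy of dict with mutable values.
Step by step:
`a = {'x': [3, 9], 'y': [7, 8]}` → a = {'x': [3, 9], 'y': [7, 8]}
`b = a.copy()` → b = {'x': [3, 9], 'y': [7, 8]}
`b['z'] = [8, 3]` → b = {'x': [3, 9], 'y': [7, 8], 'z': [8, 3]}
`a['x'].append(556)` → a = {'x': [3, 9, 556], 'y': [7, 8]}; b = {'x': [3, 9, 556], 'y': [7, 8], 'z': [8, 3]}
`print(a)` → prints {'x': [3, 9, 556], 'y': [7, 8]}
`print(b)` → prints {'x': [3, 9, 556], 'y': [7, 8], 'z': [8, 3]}

Answer:
{'x': [3, 9, 556], 'y': [7, 8]}
{'x': [3, 9, 556], 'y': [7, 8], 'z': [8, 3]}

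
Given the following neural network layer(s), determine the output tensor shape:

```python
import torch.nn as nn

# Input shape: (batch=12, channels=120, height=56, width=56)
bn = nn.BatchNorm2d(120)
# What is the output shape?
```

Input: (12, 120, 56, 56) -> Output: (12, 120, 56, 56)

Answer: (12, 120, 56, 56)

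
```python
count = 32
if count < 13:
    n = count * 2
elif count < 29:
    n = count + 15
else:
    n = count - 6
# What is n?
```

Trace:
`count = 32` → count = 32
`if count < 13: ...` → count < 13 is False, count < 29 is False, take else branch → n = 26
So n = 26

Answer: 26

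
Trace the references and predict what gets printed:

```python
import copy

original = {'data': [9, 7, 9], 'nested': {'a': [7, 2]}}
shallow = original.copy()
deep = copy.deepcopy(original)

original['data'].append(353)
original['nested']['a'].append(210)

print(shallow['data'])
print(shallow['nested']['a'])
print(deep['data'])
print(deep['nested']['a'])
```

Key concept: comparing shallow vs deep copy.
Step by step:
`original = {'data': [9, 7, 9], 'nested': {'a': [7, 2]}}` → original = {'data': [9, 7, 9], 'nested': {'a': [7, 2]}}
`shallow = original.copy()` → shallow = {'data': [9, 7, 9], 'nested': {'a': [7, 2]}}
`deep = copy.deepcopy(original)` → deep = {'data': [9, 7, 9], 'nested': {'a': [7, 2]}}
`original['data'].append(353)` → original = {'data': [9, 7, 9, 353], 'nested': {'a': [7, 2]}}; shallow = {'data': [9, 7, 9, 353], 'nested': {'a': [7, 2]}}
`original['nested']['a'].append(210)` → original = {'data': [9, 7, 9, 353], 'nested': {'a': [7, 2, 210]}}; shallow = {'data': [9, 7, 9, 353], 'nested': {'a': [7, 2, 210]}}
`print(shallow['data'])` → prints [9, 7, 9, 353]
`print(shallow['nested']['a'])` → prints [7, 2, 210]
`print(deep['data'])` → prints [9, 7, 9]
`print(deep['nested']['a'])` → prints [7, 2]

Answer:
[9, 7, 9, 353]
[7, 2, 210]
[9, 7, 9]
[7, 2]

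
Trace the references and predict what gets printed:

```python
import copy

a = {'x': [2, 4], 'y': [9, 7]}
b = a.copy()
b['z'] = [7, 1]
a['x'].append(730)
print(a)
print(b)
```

Key concept: shallow copy of dict with mutable values.
Step by step:
`a = {'x': [2, 4], 'y': [9, 7]}` → a = {'x': [2, 4], 'y': [9, 7]}
`b = a.copy()` → b = {'x': [2, 4], 'y': [9, 7]}
`b['z'] = [7, 1]` → b = {'x': [2, 4], 'y': [9, 7], 'z': [7, 1]}
`a['x'].append(730)` → a = {'x': [2, 4, 730], 'y': [9, 7]}; b = {'x': [2, 4, 730], 'y': [9, 7], 'z': [7, 1]}
`print(a)` → prints {'x': [2, 4, 730], 'y': [9, 7]}
`print(b)` → prints {'x': [2, 4, 730], 'y': [9, 7], 'z': [7, 1]}

Answer:
{'x': [2, 4, 730], 'y': [9, 7]}
{'x': [2, 4, 730], 'y': [9, 7], 'z': [7, 1]}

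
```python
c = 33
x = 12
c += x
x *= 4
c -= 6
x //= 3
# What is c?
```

Trace:
`c = 33` → c = 33
`x = 12` → x = 12
`c += x` → c = 45
`x *= 4` → x = 48
`c -= 6` → c = 39
`x //= 3` → x = 16
So c = 39

Answer: 39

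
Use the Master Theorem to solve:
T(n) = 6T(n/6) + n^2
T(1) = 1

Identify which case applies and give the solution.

a=6, b=6, f(n)=n^2. log_6(6) = 1. Since c=2 > 1 and the regularity condition holds (6(n/6)^2 = (6/6^2)n^2 with 6/6^2 < 1), Case 3 applies: T(n) = Θ(f(n)) = O(n^2).

Answer: O(n^2) - Case 3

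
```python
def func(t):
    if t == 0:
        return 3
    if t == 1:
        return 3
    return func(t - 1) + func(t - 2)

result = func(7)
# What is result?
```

Build up from base cases: func(0)=3, func(1)=3, func(2)=6, func(3)=9, func(4)=15, func(5)=24, func(6)=39, ..., func(7)=63

Answer: 63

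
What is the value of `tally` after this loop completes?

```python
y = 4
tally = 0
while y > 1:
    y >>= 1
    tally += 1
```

Count right shifts until 1
`tally` takes the values: 0 → 1 → 2

Answer: 2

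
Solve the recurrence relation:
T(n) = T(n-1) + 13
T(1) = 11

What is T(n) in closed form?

Unrolling: T(n) = T(1) + 13·(n-1) = 11 + 13(n-1) = 13n - 2.

Answer: T(n) = 13n - 2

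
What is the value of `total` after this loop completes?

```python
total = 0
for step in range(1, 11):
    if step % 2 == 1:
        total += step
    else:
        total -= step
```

Add odd, subtract even
`total` takes the values: 0 → 1 → -1 → 2 → -2 → 3 → -3 → 4 → -4 → 5 → -5

Answer: -5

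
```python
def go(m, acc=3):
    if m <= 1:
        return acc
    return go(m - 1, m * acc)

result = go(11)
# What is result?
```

Accumulator trace (n, acc): (11, 3) -> (10, 33) -> (9, 330) -> (8, 2970) -> (7, 23760) -> (6, 166320) -> (5, 997920) -> (4, 4989600) -> (3, 19958400) -> (2, 59875200) -> (1, 119750400) -> return 119750400

Answer: 119750400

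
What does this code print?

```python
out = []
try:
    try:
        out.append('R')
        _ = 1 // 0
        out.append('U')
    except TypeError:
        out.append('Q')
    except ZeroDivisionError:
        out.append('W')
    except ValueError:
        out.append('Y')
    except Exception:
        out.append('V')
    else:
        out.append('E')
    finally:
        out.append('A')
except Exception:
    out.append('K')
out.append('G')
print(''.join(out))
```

Execution trace: 'R' (inner try body) → 'W' (inner except ZeroDivisionError) → 'A' (inner finally) → 'G' (after the try/except). Output: RWAG

Answer: RWAG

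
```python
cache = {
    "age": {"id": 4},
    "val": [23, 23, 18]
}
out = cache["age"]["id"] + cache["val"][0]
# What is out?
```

Trace:
`cache = { ...` → cache = {'age': {'id': 4}, 'val': [23, 23, 18]}
`out = cache["age"]["id"] + cache["val"][0]` → out = 27
So out = 27

Answer: 27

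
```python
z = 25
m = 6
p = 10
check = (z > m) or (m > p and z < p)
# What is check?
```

Trace:
`z = 25` → z = 25
`m = 6` → m = 6
`p = 10` → p = 10
`check = (z > m) or (m > p and z < p)` → check = True
So check = True

Answer: True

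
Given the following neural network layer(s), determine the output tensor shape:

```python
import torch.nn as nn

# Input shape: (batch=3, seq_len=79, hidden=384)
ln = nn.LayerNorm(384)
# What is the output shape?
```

Input: (3, 79, 384) -> Output: (3, 79, 384)

Answer: (3, 79, 384)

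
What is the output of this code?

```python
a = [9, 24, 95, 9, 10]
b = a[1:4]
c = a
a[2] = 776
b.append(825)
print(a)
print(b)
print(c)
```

Key concept: slice vs alias.
Step by step:
`a = [9, 24, 95, 9, 10]` → a = [9, 24, 95, 9, 10]
`b = a[1:4]` → b = [24, 95, 9]
`c = a` → c = [9, 24, 95, 9, 10] (same object as a)
`a[2] = 776` → a = [9, 24, 776, 9, 10] (same object as c); c = [9, 24, 776, 9, 10] (same object as a)
`b.append(825)` → b = [24, 95, 9, 825]
`print(a)` → prints [9, 24, 776, 9, 10]
`print(b)` → prints [24, 95, 9, 825]
`print(c)` → prints [9, 24, 776, 9, 10]

Answer:
[9, 24, 776, 9, 10]
[24, 95, 9, 825]
[9, 24, 776, 9, 10]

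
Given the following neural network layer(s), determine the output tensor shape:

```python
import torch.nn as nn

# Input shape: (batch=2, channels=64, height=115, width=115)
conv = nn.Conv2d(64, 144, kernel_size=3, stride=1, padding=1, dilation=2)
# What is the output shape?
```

Input: (2, 64, 115, 115) -> Output: (2, 144, 113, 113)

Answer: (2, 144, 113, 113)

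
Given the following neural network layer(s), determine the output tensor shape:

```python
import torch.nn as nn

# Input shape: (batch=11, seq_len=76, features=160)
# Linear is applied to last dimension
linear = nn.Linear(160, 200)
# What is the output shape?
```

Input: (11, 76, 160) -> Output: (11, 76, 200)

Answer: (11, 76, 200)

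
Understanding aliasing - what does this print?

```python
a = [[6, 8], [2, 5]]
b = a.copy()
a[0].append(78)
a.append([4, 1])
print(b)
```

Key concept: shallow copy with nested lists.
Step by step:
`a = [[6, 8], [2, 5]]` → a = [[6, 8], [2, 5]]
`b = a.copy()` → b = [[6, 8], [2, 5]]
`a[0].append(78)` → a = [[6, 8, 78], [2, 5]]; b = [[6, 8, 78], [2, 5]]
`a.append([4, 1])` → a = [[6, 8, 78], [2, 5], [4, 1]]
`print(b)` → prints [[6, 8, 78], [2, 5]]

Answer: [[6, 8, 78], [2, 5]]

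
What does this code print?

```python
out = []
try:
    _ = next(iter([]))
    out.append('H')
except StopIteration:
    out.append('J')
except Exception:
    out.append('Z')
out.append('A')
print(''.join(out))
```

Execution trace: 'J' (except StopIteration) → 'A' (after the try/except). Output: JA

Answer: JA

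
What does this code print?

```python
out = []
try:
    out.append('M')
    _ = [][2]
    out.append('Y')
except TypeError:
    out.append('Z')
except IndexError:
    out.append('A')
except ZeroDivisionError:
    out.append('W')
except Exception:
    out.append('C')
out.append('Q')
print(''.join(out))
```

Execution trace: 'M' (try body) → 'A' (except IndexError) → 'Q' (after the try/except). Output: MAQ

Answer: MAQ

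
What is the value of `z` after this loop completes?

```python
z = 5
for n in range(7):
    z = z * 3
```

Multiply by 3, 7 times: 5 * 3^7 = 10935
`z` takes the values: 5 → 15 → 45 → 135 → 405 → 1215 → 3645 → 10935

Answer: 10935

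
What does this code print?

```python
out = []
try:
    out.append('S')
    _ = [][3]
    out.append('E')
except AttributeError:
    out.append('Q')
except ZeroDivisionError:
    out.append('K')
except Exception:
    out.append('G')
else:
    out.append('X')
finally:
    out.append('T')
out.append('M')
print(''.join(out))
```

Execution trace: 'S' (try body) → 'G' (except Exception) → 'T' (finally) → 'M' (after the try/except). Output: SGTM

Answer: SGTM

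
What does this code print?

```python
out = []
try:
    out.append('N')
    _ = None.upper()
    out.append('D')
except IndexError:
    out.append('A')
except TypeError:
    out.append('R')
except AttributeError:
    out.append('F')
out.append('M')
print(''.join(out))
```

Execution trace: 'N' (try body) → 'F' (except AttributeError) → 'M' (after the try/except). Output: NFM

Answer: NFM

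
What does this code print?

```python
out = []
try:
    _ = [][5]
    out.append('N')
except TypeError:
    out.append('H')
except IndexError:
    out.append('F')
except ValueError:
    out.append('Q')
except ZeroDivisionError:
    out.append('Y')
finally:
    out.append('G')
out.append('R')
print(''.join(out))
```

Execution trace: 'F' (except IndexError) → 'G' (finally) → 'R' (after the try/except). Output: FGR

Answer: FGR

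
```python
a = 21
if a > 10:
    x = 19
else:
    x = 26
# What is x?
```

Trace:
`a = 21` → a = 21
`if a > 10: ...` → a > 10 is True → x = 19
So x = 19

Answer: 19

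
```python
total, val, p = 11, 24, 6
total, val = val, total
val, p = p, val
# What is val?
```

Trace:
`total, val, p = 11, 24, 6` → total = 11; val = 24; p = 6
`total, val = val, total` → total = 24; val = 11
`val, p = p, val` → val = 6; p = 11
So val = 6

Answer: 6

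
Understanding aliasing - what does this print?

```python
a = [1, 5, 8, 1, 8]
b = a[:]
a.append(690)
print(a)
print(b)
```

Key concept: slice [:] creates copy.
Step by step:
`a = [1, 5, 8, 1, 8]` → a = [1, 5, 8, 1, 8]
`b = a[:]` → b = [1, 5, 8, 1, 8]
`a.append(690)` → a = [1, 5, 8, 1, 8, 690]
`print(a)` → prints [1, 5, 8, 1, 8, 690]
`print(b)` → prints [1, 5, 8, 1, 8]

Answer:
[1, 5, 8, 1, 8, 690]
[1, 5, 8, 1, 8]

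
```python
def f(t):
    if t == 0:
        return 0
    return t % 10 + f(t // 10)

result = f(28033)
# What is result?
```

Sum of digits of 28033: 3 + 3 + 0 + 8 + 2 = 16

Answer: 16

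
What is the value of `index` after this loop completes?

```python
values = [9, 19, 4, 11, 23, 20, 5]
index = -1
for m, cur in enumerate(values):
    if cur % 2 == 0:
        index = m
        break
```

First even number index in [9, 19, 4, 11, 23, 20, 5]
`index` takes the values: -1 → 2

Answer: 2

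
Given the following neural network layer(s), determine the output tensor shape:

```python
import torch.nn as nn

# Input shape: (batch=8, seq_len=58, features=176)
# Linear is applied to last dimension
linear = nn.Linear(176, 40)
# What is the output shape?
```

Input: (8, 58, 176) -> Output: (8, 58, 40)

Answer: (8, 58, 40)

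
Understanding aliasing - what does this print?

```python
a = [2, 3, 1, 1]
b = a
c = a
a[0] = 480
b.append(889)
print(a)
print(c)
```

Key concept: multiple aliases.
Step by step:
`a = [2, 3, 1, 1]` → a = [2, 3, 1, 1]
`b = a` → b = [2, 3, 1, 1] (same object as a)
`c = a` → c = [2, 3, 1, 1] (same object as a, b)
`a[0] = 480` → a = [480, 3, 1, 1] (same object as b, c); b = [480, 3, 1, 1] (same object as a, c); c = [480, 3, 1, 1] (same object as a, b)
`b.append(889)` → a = [480, 3, 1, 1, 889] (same object as b, c); b = [480, 3, 1, 1, 889] (same object as a, c); c = [480, 3, 1, 1, 889] (same object as a, b)
`print(a)` → prints [480, 3, 1, 1, 889]
`print(c)` → prints [480, 3, 1, 1, 889]

Answer:
[480, 3, 1, 1, 889]
[480, 3, 1, 1, 889]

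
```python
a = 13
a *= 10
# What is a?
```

Trace:
`a = 13` → a = 13
`a *= 10` → a = 130
So a = 130

Answer: 130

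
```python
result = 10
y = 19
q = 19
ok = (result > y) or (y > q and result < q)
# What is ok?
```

Trace:
`result = 10` → result = 10
`y = 19` → y = 19
`q = 19` → q = 19
`ok = (result > y) or (y > q and result < q)` → ok = False
So ok = False

Answer: False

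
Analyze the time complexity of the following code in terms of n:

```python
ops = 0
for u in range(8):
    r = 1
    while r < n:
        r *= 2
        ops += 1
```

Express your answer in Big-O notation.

Each loop level contributes: 1 × log n. Multiplying the contributions gives O(log n).

Answer: O(log n)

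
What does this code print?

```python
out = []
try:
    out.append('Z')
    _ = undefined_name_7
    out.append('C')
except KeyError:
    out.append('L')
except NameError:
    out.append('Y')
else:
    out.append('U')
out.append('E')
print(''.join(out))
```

Execution trace: 'Z' (try body) → 'Y' (except NameError) → 'E' (after the try/except). Output: ZYE

Answer: ZYE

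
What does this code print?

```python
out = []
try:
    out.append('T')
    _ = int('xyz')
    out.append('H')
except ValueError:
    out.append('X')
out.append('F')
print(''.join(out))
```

Execution trace: 'T' (try body) → 'X' (except ValueError) → 'F' (after the try/except). Output: TXF

Answer: TXF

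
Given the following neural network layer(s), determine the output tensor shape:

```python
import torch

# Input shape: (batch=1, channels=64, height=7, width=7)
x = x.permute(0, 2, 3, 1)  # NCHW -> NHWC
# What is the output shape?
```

Input: (1, 64, 7, 7) -> Output: (1, 7, 7, 64)

Answer: (1, 7, 7, 64)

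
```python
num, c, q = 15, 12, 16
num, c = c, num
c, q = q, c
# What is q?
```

Trace:
`num, c, q = 15, 12, 16` → num = 15; c = 12; q = 16
`num, c = c, num` → num = 12; c = 15
`c, q = q, c` → c = 16; q = 15
So q = 15

Answer: 15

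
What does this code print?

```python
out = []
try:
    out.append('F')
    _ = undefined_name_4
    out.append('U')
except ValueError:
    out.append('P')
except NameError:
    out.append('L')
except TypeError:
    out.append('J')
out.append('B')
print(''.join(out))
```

Execution trace: 'F' (try body) → 'L' (except NameError) → 'B' (after the try/except). Output: FLB

Answer: FLB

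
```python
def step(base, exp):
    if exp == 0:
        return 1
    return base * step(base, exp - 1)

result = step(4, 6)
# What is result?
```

step(4, 6) = 4 * 4 * 4 * 4 * 4 * 4 = 4096

Answer: 4096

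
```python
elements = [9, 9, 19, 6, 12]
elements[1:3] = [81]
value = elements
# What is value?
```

Trace:
`elements = [9, 9, 19, 6, 12]` → elements = [9, 9, 19, 6, 12]
`elements[1:3] = [81]` → elements = [9, 81, 6, 12]
`value = elements` → value = [9, 81, 6, 12]
So value = [9, 81, 6, 12]

Answer: [9, 81, 6, 12]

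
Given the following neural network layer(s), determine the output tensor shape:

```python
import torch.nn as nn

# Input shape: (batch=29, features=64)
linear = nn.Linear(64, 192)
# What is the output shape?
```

Input: (29, 64) -> Output: (29, 192)

Answer: (29, 192)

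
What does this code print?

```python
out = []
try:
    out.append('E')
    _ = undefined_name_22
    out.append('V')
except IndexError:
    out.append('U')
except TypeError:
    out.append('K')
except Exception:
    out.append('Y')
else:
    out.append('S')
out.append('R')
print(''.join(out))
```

Execution trace: 'E' (try body) → 'Y' (except Exception) → 'R' (after the try/except). Output: EYR

Answer: EYR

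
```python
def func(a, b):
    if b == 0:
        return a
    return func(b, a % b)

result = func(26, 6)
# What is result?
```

func(26, 6) -> func(6, 2) -> func(2, 0) -> 2

Answer: 2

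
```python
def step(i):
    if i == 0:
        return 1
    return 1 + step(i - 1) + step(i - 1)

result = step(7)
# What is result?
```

step(i) = 1 + 2·step(i-1), step(0)=1. Closed form: (1+1)·2^7 - 1 = 255.

Answer: 255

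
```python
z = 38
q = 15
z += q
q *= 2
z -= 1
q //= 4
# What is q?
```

Trace:
`z = 38` → z = 38
`q = 15` → q = 15
`z += q` → z = 53
`q *= 2` → q = 30
`z -= 1` → z = 52
`q //= 4` → q = 7
So q = 7

Answer: 7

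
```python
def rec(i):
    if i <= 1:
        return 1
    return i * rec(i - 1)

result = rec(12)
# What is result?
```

rec(12) = 12 * 11 * 10 * 9 * 8 * 7 * 6 * 5 * 4 * 3 * 2 * 1 = 479001600

Answer: 479001600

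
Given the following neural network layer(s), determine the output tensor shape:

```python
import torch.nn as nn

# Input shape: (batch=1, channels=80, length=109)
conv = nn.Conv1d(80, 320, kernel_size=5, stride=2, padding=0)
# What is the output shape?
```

Input: (1, 80, 109) -> Output: (1, 320, 53)

Answer: (1, 320, 53)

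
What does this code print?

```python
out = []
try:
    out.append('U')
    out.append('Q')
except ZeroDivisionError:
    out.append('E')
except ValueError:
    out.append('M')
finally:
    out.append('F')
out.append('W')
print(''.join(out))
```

Execution trace: 'U' (try body) → 'Q' (try body, no exception) → 'F' (finally) → 'W' (after the try/except). Output: UQFW

Answer: UQFW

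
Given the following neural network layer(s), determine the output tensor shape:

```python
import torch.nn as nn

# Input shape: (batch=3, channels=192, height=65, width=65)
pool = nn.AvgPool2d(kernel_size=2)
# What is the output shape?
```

Input: (3, 192, 65, 65) -> Output: (3, 192, 32, 32)

Answer: (3, 192, 32, 32)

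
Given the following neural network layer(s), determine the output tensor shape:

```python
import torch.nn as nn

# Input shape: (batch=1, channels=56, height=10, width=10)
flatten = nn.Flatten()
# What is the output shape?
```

Input: (1, 56, 10, 10) -> Output: (1, 5600)

Answer: (1, 5600)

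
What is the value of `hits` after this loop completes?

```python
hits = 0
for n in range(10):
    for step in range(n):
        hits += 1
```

Triangle number: 0+1+2+...+9
`hits` takes the values: 0 → 1 → 2 → 3 → 4 → 5 → 6 → 7 → 8 → 9 → 10 → 11 → 12 → 13 → 14 → 15 → 16 → 17 → 18 → 19 → 20 → 21 → 22 → 23 → 24 → 25 → 26 → 27 → 28 → 29 → … → 41 → 42 → 43 → 44 → 45

Answer: 45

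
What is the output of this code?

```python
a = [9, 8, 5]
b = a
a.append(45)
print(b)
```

Key concept: basic list aliasing.
Step by step:
`a = [9, 8, 5]` → a = [9, 8, 5]
`b = a` → b = [9, 8, 5] (same object as a)
`a.append(45)` → a = [9, 8, 5, 45] (same object as b); b = [9, 8, 5, 45] (same object as a)
`print(b)` → prints [9, 8, 5, 45]

Answer: [9, 8, 5, 45]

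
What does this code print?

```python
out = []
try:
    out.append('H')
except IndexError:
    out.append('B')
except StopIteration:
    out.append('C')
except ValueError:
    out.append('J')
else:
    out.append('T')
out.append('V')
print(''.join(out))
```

Execution trace: 'H' (try body, no exception) → 'T' (else) → 'V' (after the try/except). Output: HTV

Answer: HTV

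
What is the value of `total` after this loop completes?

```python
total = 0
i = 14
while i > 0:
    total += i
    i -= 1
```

Sum 14 down to 1
`total` takes the values: 0 → 14 → 27 → 39 → 50 → 60 → 69 → 77 → 84 → 90 → 95 → 99 → 102 → 104 → 105

Answer: 105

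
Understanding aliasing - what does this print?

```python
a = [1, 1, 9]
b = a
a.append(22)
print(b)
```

Key concept: basic list aliasing.
Step by step:
`a = [1, 1, 9]` → a = [1, 1, 9]
`b = a` → b = [1, 1, 9] (same object as a)
`a.append(22)` → a = [1, 1, 9, 22] (same object as b); b = [1, 1, 9, 22] (same object as a)
`print(b)` → prints [1, 1, 9, 22]

Answer: [1, 1, 9, 22]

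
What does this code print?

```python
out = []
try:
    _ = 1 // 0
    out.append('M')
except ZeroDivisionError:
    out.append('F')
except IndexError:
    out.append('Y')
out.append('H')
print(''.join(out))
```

Execution trace: 'F' (except ZeroDivisionError) → 'H' (after the try/except). Output: FH

Answer: FH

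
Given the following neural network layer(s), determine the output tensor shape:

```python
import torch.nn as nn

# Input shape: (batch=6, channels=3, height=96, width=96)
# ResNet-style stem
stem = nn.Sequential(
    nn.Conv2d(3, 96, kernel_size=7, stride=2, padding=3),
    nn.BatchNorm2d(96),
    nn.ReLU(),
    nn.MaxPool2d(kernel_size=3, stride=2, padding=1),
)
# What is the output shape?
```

Input: (6, 3, 96, 96) -> after Conv2d 7x7 stride=2: (6, 96, 48, 48) -> Output: (6, 96, 24, 24)

Answer: (6, 96, 24, 24)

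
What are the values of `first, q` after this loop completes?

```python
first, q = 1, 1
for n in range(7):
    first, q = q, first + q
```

Fibonacci: after 7 iterations
`first, q` takes the values: (1, 1) → (1, 2) → (2, 3) → (3, 5) → (5, 8) → (8, 13) → (13, 21) → (21, 34)

Answer: 21, 34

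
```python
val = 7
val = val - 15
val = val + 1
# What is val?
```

Trace:
`val = 7` → val = 7
`val = val - 15` → val = -8
`val = val + 1` → val = -7
So val = -7

Answer: -7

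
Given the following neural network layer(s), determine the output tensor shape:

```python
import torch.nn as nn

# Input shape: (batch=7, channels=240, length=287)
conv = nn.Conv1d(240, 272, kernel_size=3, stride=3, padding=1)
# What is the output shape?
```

Input: (7, 240, 287) -> Output: (7, 272, 96)

Answer: (7, 272, 96)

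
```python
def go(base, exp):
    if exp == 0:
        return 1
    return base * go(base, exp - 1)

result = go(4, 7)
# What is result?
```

go(4, 7) = 4 * 4 * 4 * 4 * 4 * 4 * 4 = 16384

Answer: 16384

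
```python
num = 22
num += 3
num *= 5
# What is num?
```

Trace:
`num = 22` → num = 22
`num += 3` → num = 25
`num *= 5` → num = 125
So num = 125

Answer: 125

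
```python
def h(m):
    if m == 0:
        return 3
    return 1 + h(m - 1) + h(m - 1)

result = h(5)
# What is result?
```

h(m) = 1 + 2·h(m-1), h(0)=3. Closed form: (3+1)·2^5 - 1 = 127.

Answer: 127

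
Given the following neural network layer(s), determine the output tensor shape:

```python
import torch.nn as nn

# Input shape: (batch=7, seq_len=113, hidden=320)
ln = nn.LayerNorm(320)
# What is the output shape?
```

Input: (7, 113, 320) -> Output: (7, 113, 320)

Answer: (7, 113, 320)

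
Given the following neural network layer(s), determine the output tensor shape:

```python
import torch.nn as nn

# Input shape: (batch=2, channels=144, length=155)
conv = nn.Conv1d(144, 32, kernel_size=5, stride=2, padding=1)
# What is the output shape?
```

Input: (2, 144, 155) -> Output: (2, 32, 77)

Answer: (2, 32, 77)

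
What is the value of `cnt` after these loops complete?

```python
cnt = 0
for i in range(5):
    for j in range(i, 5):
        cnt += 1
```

Upper triangle: 5 + 4 + ... + 1
`cnt` takes the values: 0 → 1 → 2 → 3 → 4 → 5 → 6 → 7 → 8 → 9 → 10 → 11 → 12 → 13 → 14 → 15

Answer: 15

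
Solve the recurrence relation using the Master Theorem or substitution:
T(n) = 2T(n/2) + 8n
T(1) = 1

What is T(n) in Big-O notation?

By Master Theorem: a=2, b=2, f(n)=8n. Since log_2(2) = 1 and f(n) = Θ(n^1), Case 2 applies. T(n) = O(n log n).

Answer: O(n log n)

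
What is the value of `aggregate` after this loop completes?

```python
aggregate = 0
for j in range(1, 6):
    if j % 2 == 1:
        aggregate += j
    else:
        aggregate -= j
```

Add odd, subtract even
`aggregate` takes the values: 0 → 1 → -1 → 2 → -2 → 3

Answer: 3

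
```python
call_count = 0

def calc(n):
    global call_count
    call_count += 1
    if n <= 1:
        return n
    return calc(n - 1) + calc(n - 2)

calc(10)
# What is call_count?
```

Calls(n) = 1 + Calls(n-1) + Calls(n-2); Calls(0)=Calls(1)=1. For n=10 this gives 177.

Answer: 177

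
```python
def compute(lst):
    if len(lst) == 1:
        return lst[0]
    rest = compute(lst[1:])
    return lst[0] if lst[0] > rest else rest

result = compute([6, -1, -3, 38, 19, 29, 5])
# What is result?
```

Recursive max over [6, -1, -3, 38, 19, 29, 5] = 38

Answer: 38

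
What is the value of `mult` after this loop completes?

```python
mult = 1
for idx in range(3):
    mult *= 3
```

3^3 = 27
`mult` takes the values: 1 → 3 → 9 → 27

Answer: 27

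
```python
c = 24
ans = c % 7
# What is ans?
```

Trace:
`c = 24` → c = 24
`ans = c % 7` → ans = 3
So ans = 3

Answer: 3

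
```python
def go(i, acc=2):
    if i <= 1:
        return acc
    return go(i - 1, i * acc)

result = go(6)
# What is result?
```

Accumulator trace (n, acc): (6, 2) -> (5, 12) -> (4, 60) -> (3, 240) -> (2, 720) -> (1, 1440) -> return 1440

Answer: 1440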